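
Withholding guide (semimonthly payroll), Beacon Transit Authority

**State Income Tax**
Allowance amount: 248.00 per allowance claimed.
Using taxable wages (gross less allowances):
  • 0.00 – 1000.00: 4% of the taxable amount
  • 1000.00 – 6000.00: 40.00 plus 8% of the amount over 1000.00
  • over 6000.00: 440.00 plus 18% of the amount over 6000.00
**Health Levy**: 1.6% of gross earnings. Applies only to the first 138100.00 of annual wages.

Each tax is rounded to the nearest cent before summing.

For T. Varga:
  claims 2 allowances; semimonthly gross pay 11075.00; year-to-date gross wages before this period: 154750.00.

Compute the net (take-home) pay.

9810.78

State Income Tax: taxable = 11075.00 − 2×248.00 = 10579.00
  440.00 + 18% × (10579.00 − 6000.00) = 440.00 + 18% × 4579.00 = 1264.22
Health Levy: YTD 154750.00 ≥ cap 138100.00 → 0.00
Total withheld: 1264.22 + 0.00 = 1264.22
Net pay: 11075.00 − 1264.22 = 9810.78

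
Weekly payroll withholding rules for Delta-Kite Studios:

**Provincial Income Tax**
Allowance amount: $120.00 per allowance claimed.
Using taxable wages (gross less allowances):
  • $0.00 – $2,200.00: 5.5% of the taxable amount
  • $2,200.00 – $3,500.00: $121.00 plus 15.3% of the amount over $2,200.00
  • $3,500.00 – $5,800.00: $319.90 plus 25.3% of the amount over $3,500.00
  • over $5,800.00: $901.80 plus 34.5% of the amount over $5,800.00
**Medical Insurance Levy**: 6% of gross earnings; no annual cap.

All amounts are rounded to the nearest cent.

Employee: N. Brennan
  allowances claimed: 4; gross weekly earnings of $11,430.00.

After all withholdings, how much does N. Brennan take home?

Provincial Income Tax: taxable = $11,430.00 − 4×$120.00 = $10,950.00
  $901.80 + 34.5% × ($10,950.00 − $5,800.00) = $901.80 + 34.5% × $5,150.00 = $2,678.55
Medical Insurance Levy: 6% × $11,430.00 = $685.80
Total withheld: $2,678.55 + $685.80 = $3,364.35
Net pay: $11,430.00 − $3,364.35 = $8,065.65

$8,065.65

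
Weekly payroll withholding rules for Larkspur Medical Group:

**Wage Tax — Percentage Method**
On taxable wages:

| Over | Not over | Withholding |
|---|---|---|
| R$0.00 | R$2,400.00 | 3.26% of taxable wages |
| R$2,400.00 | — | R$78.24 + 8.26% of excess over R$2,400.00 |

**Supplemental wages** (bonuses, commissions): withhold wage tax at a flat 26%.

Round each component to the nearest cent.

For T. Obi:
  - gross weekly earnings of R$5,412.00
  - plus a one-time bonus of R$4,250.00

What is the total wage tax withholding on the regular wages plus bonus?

Wage Tax: taxable = R$5,412.00
  R$78.24 + 8.26% × (R$5,412.00 − R$2,400.00) = R$78.24 + 8.26% × R$3,012.00 = R$327.03
Supplemental (26% flat on bonus): 26% × R$4,250.00 = R$1,105.00
Total wage tax: R$327.03 + R$1,105.00 = R$1,432.03

R$1,432.03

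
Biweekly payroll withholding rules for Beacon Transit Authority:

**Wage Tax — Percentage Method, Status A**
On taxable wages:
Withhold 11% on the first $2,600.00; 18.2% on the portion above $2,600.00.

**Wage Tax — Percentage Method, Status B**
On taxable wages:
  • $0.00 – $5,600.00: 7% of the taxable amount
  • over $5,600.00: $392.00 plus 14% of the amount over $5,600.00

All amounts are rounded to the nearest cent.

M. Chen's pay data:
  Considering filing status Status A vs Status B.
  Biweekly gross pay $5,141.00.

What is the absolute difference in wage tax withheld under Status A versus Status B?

$388.59

Wage Tax (Status A): taxable = $5,141.00
  $286.00 + 18.2% × ($5,141.00 − $2,600.00) = $286.00 + 18.2% × $2,541.00 = $748.46
Wage Tax (Status B): taxable = $5,141.00
  7% × $5,141.00 = $359.87
Difference: |$748.46 − $359.87| = $388.59 (higher under Status A)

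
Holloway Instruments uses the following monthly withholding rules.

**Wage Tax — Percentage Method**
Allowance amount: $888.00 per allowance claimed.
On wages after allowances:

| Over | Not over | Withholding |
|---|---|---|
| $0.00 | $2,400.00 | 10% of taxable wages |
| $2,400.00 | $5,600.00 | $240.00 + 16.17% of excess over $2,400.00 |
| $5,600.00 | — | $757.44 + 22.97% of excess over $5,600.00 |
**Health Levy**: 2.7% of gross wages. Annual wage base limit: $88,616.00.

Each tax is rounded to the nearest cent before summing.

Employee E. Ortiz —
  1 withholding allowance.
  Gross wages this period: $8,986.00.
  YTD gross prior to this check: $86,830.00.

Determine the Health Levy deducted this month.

Health Levy: cap $88,616.00 − YTD $86,830.00 = $1,786.00 subject; 2.7% × $1,786.00 = $48.22

$48.22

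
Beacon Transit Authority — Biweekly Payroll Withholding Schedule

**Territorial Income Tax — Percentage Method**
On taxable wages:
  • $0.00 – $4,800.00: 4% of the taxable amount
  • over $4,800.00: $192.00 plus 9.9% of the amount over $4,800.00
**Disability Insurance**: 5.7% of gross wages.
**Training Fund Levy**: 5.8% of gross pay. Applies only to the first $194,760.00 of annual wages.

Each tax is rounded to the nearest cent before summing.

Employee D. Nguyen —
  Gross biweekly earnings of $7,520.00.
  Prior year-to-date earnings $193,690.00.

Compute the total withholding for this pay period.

$951.98

Territorial Income Tax: taxable = $7,520.00
  $192.00 + 9.9% × ($7,520.00 − $4,800.00) = $192.00 + 9.9% × $2,720.00 = $461.28
Disability Insurance: 5.7% × $7,520.00 = $428.64
Training Fund Levy: cap $194,760.00 − YTD $193,690.00 = $1,070.00 subject; 5.8% × $1,070.00 = $62.06
Total: $461.28 + $428.64 + $62.06 = $951.98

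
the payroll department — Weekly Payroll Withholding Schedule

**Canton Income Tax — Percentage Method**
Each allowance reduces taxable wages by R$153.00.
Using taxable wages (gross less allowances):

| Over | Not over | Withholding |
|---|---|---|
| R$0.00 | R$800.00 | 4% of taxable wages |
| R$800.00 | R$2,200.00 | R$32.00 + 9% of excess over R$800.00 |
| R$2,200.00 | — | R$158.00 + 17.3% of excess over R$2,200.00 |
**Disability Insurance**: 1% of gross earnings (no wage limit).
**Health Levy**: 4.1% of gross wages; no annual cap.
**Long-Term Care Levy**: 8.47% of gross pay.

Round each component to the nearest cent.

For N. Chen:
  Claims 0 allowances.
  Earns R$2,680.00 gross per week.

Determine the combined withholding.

R$604.72

Canton Income Tax: taxable = R$2,680.00
  R$158.00 + 17.3% × (R$2,680.00 − R$2,200.00) = R$158.00 + 17.3% × R$480.00 = R$241.04
Disability Insurance: 1% × R$2,680.00 = R$26.80
Health Levy: 4.1% × R$2,680.00 = R$109.88
Long-Term Care Levy: 8.47% × R$2,680.00 = R$227.00
Total: R$241.04 + R$26.80 + R$109.88 + R$227.00 = R$604.72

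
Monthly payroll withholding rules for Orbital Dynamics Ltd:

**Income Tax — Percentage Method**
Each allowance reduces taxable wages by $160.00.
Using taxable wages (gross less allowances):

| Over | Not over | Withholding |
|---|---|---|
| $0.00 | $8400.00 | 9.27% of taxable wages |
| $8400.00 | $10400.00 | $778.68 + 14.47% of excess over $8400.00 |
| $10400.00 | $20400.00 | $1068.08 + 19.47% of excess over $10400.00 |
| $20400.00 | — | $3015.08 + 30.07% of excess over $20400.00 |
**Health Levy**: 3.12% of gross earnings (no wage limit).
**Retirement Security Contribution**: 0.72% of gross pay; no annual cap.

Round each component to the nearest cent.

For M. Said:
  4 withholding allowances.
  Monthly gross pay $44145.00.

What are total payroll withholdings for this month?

Income Tax: taxable = $44145.00 − 4×$160.00 = $43505.00
  $3015.08 + 30.07% × ($43505.00 − $20400.00) = $3015.08 + 30.07% × $23105.00 = $9962.75
Health Levy: 3.12% × $44145.00 = $1377.32
Retirement Security Contribution: 0.72% × $44145.00 = $317.84
Total: $9962.75 + $1377.32 + $317.84 = $11657.91

$11657.91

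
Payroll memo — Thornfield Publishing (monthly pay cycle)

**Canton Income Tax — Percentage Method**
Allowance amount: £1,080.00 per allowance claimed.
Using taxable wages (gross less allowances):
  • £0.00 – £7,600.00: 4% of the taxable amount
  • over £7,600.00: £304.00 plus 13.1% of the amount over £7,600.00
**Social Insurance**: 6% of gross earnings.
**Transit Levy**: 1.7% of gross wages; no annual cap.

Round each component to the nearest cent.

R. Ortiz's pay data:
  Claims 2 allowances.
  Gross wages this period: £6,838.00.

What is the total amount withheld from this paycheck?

Canton Income Tax: taxable = £6,838.00 − 2×£1,080.00 = £4,678.00
  4% × £4,678.00 = £187.12
Social Insurance: 6% × £6,838.00 = £410.28
Transit Levy: 1.7% × £6,838.00 = £116.25
Total: £187.12 + £410.28 + £116.25 = £713.65

£713.65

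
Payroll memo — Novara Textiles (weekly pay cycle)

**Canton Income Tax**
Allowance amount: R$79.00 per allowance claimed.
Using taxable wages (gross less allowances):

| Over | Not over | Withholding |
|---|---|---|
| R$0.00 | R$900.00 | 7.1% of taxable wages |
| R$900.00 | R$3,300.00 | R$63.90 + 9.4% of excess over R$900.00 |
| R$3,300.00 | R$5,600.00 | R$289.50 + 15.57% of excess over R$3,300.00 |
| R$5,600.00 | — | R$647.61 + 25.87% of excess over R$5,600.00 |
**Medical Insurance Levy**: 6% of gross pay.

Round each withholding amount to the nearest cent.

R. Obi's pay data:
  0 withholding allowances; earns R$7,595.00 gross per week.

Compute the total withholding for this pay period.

R$1,619.42

Canton Income Tax: taxable = R$7,595.00
  R$647.61 + 25.87% × (R$7,595.00 − R$5,600.00) = R$647.61 + 25.87% × R$1,995.00 = R$1,163.72
Medical Insurance Levy: 6% × R$7,595.00 = R$455.70
Total: R$1,163.72 + R$455.70 = R$1,619.42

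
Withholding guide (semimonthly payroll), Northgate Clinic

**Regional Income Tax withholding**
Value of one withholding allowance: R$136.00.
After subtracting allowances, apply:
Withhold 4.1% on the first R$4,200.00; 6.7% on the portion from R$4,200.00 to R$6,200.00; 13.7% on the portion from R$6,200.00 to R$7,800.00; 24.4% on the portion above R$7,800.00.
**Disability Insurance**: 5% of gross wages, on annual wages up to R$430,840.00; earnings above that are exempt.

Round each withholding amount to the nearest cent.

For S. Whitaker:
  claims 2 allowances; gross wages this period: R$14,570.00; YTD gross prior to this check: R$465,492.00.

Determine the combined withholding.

Regional Income Tax: taxable = R$14,570.00 − 2×R$136.00 = R$14,298.00
  R$525.40 + 24.4% × (R$14,298.00 − R$7,800.00) = R$525.40 + 24.4% × R$6,498.00 = R$2,110.91
Disability Insurance: YTD R$465,492.00 ≥ cap R$430,840.00 → R$0.00
Total: R$2,110.91 + R$0.00 = R$2,110.91

R$2,110.91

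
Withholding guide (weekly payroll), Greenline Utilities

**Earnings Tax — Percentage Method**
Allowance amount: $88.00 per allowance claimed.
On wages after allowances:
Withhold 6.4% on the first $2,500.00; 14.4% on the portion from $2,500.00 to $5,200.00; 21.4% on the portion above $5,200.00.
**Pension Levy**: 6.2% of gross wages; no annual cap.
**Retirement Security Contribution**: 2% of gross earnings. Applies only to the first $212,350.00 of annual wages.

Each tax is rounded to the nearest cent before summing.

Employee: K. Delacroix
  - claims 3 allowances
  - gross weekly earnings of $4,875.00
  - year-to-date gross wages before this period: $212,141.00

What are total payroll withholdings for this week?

$770.41

Earnings Tax: taxable = $4,875.00 − 3×$88.00 = $4,611.00
  $160.00 + 14.4% × ($4,611.00 − $2,500.00) = $160.00 + 14.4% × $2,111.00 = $463.98
Pension Levy: 6.2% × $4,875.00 = $302.25
Retirement Security Contribution: cap $212,350.00 − YTD $212,141.00 = $209.00 subject; 2% × $209.00 = $4.18
Total: $463.98 + $302.25 + $4.18 = $770.41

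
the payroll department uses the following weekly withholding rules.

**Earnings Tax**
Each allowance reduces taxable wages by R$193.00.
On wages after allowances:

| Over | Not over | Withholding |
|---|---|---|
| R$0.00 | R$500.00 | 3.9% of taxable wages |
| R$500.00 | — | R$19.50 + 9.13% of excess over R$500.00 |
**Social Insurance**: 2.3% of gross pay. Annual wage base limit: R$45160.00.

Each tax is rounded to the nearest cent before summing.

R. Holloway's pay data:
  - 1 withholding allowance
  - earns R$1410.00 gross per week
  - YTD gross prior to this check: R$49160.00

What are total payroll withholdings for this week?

Earnings Tax: taxable = R$1410.00 − 1×R$193.00 = R$1217.00
  R$19.50 + 9.13% × (R$1217.00 − R$500.00) = R$19.50 + 9.13% × R$717.00 = R$84.96
Social Insurance: YTD R$49160.00 ≥ cap R$45160.00 → R$0.00
Total: R$84.96 + R$0.00 = R$84.96

R$84.96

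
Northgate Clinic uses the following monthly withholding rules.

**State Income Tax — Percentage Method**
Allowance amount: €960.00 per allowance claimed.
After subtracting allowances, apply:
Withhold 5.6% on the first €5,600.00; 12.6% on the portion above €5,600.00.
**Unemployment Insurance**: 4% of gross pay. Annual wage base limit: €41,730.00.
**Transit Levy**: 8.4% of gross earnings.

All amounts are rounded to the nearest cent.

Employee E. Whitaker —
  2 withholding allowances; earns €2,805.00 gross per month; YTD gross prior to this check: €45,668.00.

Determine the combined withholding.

State Income Tax: taxable = €2,805.00 − 2×€960.00 = €885.00
  5.6% × €885.00 = €49.56
Unemployment Insurance: YTD €45,668.00 ≥ cap €41,730.00 → €0.00
Transit Levy: 8.4% × €2,805.00 = €235.62
Total: €49.56 + €0.00 + €235.62 = €285.18

€285.18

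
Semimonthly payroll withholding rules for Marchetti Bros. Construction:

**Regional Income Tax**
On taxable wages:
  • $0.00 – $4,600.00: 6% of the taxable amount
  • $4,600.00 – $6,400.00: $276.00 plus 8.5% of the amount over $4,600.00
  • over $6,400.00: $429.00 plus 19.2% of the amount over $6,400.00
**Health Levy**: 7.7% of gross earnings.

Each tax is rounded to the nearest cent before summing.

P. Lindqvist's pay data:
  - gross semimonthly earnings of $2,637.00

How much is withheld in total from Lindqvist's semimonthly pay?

Regional Income Tax: taxable = $2,637.00
  6% × $2,637.00 = $158.22
Health Levy: 7.7% × $2,637.00 = $203.05
Total: $158.22 + $203.05 = $361.27

$361.27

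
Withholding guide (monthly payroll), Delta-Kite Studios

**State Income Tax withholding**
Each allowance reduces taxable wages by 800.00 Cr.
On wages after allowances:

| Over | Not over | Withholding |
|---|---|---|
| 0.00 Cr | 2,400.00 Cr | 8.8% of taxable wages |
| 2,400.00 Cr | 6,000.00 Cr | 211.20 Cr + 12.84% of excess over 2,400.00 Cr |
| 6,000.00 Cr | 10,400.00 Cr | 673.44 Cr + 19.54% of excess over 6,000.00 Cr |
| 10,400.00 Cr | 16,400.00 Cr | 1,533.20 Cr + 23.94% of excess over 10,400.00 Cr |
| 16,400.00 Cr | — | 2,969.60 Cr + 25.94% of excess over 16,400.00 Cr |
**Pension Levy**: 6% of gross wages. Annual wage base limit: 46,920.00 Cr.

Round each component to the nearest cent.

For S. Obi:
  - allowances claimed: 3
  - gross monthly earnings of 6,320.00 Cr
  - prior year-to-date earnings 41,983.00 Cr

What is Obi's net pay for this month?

5,617.41 Cr

State Income Tax: taxable = 6,320.00 Cr − 3×800.00 Cr = 3,920.00 Cr
  211.20 Cr + 12.84% × (3,920.00 Cr − 2,400.00 Cr) = 211.20 Cr + 12.84% × 1,520.00 Cr = 406.37 Cr
Pension Levy: cap 46,920.00 Cr − YTD 41,983.00 Cr = 4,937.00 Cr subject; 6% × 4,937.00 Cr = 296.22 Cr
Total withheld: 406.37 Cr + 296.22 Cr = 702.59 Cr
Net pay: 6,320.00 Cr − 702.59 Cr = 5,617.41 Cr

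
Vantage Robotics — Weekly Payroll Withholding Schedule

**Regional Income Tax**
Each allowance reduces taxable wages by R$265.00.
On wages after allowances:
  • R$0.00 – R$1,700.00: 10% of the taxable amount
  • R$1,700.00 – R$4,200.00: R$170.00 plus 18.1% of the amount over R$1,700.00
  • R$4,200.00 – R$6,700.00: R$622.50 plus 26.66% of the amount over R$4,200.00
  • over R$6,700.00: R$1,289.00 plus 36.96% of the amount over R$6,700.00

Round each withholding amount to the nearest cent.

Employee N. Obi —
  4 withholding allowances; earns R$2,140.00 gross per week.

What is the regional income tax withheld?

Regional Income Tax: taxable = R$2,140.00 − 4×R$265.00 = R$1,080.00
  10% × R$1,080.00 = R$108.00

R$108.00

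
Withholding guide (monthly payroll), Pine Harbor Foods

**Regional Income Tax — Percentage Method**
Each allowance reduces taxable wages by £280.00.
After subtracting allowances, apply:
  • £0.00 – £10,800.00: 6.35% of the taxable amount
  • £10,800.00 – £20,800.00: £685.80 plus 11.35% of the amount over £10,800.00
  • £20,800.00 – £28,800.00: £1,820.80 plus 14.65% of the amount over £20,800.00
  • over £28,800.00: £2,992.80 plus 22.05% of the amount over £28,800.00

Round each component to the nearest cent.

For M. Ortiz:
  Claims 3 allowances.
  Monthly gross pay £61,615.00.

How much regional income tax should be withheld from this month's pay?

Regional Income Tax: taxable = £61,615.00 − 3×£280.00 = £60,775.00
  £2,992.80 + 22.05% × (£60,775.00 − £28,800.00) = £2,992.80 + 22.05% × £31,975.00 = £10,043.29

£10,043.29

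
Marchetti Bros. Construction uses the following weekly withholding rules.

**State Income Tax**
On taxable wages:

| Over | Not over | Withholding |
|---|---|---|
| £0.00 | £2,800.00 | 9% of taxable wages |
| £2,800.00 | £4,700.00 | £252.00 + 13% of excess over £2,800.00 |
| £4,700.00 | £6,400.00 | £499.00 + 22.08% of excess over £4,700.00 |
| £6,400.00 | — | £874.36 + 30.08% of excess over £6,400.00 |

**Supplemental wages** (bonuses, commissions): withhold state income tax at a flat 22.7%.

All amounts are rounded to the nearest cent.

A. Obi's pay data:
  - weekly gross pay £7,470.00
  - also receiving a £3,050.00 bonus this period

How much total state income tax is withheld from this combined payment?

£1,888.57

State Income Tax: taxable = £7,470.00
  £874.36 + 30.08% × (£7,470.00 − £6,400.00) = £874.36 + 30.08% × £1,070.00 = £1,196.22
Supplemental (22.7% flat on bonus): 22.7% × £3,050.00 = £692.35
Total state income tax: £1,196.22 + £692.35 = £1,888.57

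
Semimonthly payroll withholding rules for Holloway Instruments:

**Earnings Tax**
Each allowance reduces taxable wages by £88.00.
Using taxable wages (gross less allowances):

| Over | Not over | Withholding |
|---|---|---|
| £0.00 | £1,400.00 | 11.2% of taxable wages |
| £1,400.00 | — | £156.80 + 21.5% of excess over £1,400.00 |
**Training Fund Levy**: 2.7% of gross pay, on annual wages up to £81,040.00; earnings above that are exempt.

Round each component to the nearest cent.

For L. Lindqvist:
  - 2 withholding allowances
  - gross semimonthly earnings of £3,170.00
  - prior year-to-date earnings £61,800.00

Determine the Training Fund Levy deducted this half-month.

Training Fund Levy: 2.7% × £3,170.00 = £85.59

£85.59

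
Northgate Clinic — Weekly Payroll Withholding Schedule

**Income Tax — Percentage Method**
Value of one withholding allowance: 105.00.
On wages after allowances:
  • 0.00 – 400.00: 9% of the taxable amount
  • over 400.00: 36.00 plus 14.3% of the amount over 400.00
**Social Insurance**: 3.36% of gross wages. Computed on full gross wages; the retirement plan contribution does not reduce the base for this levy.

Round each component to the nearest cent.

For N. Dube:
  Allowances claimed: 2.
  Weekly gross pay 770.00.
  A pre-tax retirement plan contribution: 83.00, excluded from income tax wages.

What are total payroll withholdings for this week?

Income Tax: taxable = 770.00 − 83.00 − 2×105.00 = 477.00
  36.00 + 14.3% × (477.00 − 400.00) = 36.00 + 14.3% × 77.00 = 47.01
Social Insurance: 3.36% × 770.00 = 25.87
Total: 47.01 + 25.87 = 72.88

72.88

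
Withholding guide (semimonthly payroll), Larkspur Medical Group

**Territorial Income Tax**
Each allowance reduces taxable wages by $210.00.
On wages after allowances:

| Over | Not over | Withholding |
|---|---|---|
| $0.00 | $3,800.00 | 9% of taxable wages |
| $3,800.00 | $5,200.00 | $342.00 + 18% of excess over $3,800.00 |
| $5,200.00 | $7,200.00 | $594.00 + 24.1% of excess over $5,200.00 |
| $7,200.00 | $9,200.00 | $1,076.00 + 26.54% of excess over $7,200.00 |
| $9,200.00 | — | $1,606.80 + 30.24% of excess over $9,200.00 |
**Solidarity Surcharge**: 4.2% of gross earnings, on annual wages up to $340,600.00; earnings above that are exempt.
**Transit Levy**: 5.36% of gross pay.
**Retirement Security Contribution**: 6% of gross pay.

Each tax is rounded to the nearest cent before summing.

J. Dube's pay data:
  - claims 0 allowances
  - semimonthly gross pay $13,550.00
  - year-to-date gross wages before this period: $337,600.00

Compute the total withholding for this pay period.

Territorial Income Tax: taxable = $13,550.00
  $1,606.80 + 30.24% × ($13,550.00 − $9,200.00) = $1,606.80 + 30.24% × $4,350.00 = $2,922.24
Solidarity Surcharge: cap $340,600.00 − YTD $337,600.00 = $3,000.00 subject; 4.2% × $3,000.00 = $126.00
Transit Levy: 5.36% × $13,550.00 = $726.28
Retirement Security Contribution: 6% × $13,550.00 = $813.00
Total: $2,922.24 + $126.00 + $726.28 + $813.00 = $4,587.52

$4,587.52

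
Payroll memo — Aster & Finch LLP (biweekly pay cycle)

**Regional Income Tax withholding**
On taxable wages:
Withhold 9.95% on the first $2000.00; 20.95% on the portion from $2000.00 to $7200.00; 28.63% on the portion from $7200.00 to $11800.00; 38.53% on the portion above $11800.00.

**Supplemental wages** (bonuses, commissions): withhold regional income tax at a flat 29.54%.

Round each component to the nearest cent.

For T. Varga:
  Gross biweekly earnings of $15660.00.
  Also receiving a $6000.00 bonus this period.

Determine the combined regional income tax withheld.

$5865.04

Regional Income Tax: taxable = $15660.00
  $2605.38 + 38.53% × ($15660.00 − $11800.00) = $2605.38 + 38.53% × $3860.00 = $4092.64
Supplemental (29.54% flat on bonus): 29.54% × $6000.00 = $1772.40
Total regional income tax: $4092.64 + $1772.40 = $5865.04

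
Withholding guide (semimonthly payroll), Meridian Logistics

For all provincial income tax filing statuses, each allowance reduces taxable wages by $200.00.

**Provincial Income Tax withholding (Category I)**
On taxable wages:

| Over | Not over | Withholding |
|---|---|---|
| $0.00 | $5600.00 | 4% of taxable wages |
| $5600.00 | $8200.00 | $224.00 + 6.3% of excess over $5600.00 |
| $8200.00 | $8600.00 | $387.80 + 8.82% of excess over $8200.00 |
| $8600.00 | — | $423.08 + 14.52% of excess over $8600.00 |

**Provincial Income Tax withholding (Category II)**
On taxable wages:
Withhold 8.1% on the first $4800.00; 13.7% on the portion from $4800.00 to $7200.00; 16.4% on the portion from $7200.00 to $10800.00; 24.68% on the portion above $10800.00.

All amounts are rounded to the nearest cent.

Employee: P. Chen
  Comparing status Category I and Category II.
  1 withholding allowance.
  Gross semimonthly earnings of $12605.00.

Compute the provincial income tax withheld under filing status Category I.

$975.57

Provincial Income Tax (Category I): taxable = $12605.00 − 1×$200.00 = $12405.00
  $423.08 + 14.52% × ($12405.00 − $8600.00) = $423.08 + 14.52% × $3805.00 = $975.57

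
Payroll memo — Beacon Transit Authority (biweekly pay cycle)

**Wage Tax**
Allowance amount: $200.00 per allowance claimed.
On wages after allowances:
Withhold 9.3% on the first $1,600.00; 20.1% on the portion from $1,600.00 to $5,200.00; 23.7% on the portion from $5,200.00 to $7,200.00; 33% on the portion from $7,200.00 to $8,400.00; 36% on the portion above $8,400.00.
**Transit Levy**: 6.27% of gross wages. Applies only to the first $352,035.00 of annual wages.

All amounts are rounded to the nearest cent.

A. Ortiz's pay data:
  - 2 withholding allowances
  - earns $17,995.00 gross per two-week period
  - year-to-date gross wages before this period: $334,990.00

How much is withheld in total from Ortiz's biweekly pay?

Wage Tax: taxable = $17,995.00 − 2×$200.00 = $17,595.00
  $1,742.40 + 36% × ($17,595.00 − $8,400.00) = $1,742.40 + 36% × $9,195.00 = $5,052.60
Transit Levy: cap $352,035.00 − YTD $334,990.00 = $17,045.00 subject; 6.27% × $17,045.00 = $1,068.72
Total: $5,052.60 + $1,068.72 = $6,121.32

$6,121.32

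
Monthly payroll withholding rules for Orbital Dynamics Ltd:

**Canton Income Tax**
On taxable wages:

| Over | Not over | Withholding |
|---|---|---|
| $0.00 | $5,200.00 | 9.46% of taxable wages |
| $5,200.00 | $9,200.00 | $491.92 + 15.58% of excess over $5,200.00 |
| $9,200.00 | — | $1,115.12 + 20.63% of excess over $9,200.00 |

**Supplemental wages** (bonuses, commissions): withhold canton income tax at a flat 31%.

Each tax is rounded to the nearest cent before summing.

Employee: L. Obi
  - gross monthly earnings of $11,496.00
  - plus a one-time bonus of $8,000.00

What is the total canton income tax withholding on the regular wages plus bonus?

$4,068.78

Canton Income Tax: taxable = $11,496.00
  $1,115.12 + 20.63% × ($11,496.00 − $9,200.00) = $1,115.12 + 20.63% × $2,296.00 = $1,588.78
Supplemental (31% flat on bonus): 31% × $8,000.00 = $2,480.00
Total canton income tax: $1,588.78 + $2,480.00 = $4,068.78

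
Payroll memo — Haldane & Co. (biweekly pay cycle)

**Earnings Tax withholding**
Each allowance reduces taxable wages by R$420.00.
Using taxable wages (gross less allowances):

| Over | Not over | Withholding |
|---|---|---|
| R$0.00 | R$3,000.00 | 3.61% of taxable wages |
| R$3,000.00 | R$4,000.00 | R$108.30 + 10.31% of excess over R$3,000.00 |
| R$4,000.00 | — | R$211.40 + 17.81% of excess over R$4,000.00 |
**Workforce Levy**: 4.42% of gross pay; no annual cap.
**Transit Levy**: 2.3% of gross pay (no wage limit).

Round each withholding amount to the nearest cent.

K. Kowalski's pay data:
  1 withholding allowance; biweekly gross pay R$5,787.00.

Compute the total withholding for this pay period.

R$843.75

Earnings Tax: taxable = R$5,787.00 − 1×R$420.00 = R$5,367.00
  R$211.40 + 17.81% × (R$5,367.00 − R$4,000.00) = R$211.40 + 17.81% × R$1,367.00 = R$454.86
Workforce Levy: 4.42% × R$5,787.00 = R$255.79
Transit Levy: 2.3% × R$5,787.00 = R$133.10
Total: R$454.86 + R$255.79 + R$133.10 = R$843.75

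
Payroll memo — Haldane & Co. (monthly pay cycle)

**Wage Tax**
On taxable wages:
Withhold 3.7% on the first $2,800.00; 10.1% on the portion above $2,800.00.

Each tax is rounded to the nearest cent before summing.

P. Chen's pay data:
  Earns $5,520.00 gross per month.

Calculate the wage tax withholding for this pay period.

$378.32

Wage Tax: taxable = $5,520.00
  $103.60 + 10.1% × ($5,520.00 − $2,800.00) = $103.60 + 10.1% × $2,720.00 = $378.32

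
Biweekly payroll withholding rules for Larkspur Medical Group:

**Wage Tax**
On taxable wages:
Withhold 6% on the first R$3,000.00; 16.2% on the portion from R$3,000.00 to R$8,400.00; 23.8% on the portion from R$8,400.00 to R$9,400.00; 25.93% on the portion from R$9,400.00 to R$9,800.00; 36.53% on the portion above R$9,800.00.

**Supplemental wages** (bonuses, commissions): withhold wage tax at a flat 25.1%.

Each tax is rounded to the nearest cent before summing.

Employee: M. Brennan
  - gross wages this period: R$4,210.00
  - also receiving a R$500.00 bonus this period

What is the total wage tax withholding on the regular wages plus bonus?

Wage Tax: taxable = R$4,210.00
  R$180.00 + 16.2% × (R$4,210.00 − R$3,000.00) = R$180.00 + 16.2% × R$1,210.00 = R$376.02
Supplemental (25.1% flat on bonus): 25.1% × R$500.00 = R$125.50
Total wage tax: R$376.02 + R$125.50 = R$501.52

R$501.52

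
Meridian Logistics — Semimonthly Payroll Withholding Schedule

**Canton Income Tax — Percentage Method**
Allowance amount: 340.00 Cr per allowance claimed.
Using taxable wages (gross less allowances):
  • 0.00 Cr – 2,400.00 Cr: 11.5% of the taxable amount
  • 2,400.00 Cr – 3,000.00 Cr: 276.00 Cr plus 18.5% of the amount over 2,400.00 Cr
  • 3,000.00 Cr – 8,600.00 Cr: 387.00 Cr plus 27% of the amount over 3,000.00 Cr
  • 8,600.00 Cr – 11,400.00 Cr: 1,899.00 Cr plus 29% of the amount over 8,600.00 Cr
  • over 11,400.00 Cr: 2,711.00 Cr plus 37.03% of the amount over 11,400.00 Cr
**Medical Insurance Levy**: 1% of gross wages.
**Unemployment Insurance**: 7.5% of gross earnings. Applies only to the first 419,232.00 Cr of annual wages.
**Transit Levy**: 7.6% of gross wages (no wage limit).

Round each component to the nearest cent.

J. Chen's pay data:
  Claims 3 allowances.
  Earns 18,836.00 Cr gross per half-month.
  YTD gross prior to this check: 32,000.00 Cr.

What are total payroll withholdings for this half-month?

8,119.44 Cr

Canton Income Tax: taxable = 18,836.00 Cr − 3×340.00 Cr = 17,816.00 Cr
  2,711.00 Cr + 37.03% × (17,816.00 Cr − 11,400.00 Cr) = 2,711.00 Cr + 37.03% × 6,416.00 Cr = 5,086.84 Cr
Medical Insurance Levy: 1% × 18,836.00 Cr = 188.36 Cr
Unemployment Insurance: 7.5% × 18,836.00 Cr = 1,412.70 Cr
Transit Levy: 7.6% × 18,836.00 Cr = 1,431.54 Cr
Total: 5,086.84 Cr + 188.36 Cr + 1,412.70 Cr + 1,431.54 Cr = 8,119.44 Cr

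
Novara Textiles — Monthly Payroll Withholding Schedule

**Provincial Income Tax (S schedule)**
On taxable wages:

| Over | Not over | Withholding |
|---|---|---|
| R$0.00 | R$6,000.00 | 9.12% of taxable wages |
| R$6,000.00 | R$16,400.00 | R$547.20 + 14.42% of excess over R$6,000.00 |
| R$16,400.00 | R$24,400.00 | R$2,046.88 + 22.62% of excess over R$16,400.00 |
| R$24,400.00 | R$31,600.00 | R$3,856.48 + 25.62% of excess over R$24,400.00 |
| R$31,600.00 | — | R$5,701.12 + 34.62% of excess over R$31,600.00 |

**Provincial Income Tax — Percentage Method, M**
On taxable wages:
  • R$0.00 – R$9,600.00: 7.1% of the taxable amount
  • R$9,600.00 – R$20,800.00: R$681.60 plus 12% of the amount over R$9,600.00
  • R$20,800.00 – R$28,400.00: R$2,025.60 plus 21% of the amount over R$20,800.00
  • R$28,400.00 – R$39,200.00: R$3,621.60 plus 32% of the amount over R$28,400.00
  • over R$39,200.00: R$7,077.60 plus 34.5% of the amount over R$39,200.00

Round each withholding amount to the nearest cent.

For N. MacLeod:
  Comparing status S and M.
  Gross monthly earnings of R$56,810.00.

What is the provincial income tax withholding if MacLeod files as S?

Provincial Income Tax (S): taxable = R$56,810.00
  R$5,701.12 + 34.62% × (R$56,810.00 − R$31,600.00) = R$5,701.12 + 34.62% × R$25,210.00 = R$14,428.82

R$14,428.82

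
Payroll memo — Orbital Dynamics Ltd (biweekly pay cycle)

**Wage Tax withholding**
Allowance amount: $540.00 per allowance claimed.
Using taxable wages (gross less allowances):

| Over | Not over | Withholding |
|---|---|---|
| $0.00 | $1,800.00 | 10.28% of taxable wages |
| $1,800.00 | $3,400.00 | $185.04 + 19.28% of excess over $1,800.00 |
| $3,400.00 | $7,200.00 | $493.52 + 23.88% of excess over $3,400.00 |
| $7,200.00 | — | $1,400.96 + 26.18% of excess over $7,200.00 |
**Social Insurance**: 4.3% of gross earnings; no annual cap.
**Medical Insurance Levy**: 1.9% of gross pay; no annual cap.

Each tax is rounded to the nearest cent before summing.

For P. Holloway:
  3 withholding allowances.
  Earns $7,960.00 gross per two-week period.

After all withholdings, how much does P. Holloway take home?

$6,270.89

Wage Tax: taxable = $7,960.00 − 3×$540.00 = $6,340.00
  $493.52 + 23.88% × ($6,340.00 − $3,400.00) = $493.52 + 23.88% × $2,940.00 = $1,195.59
Social Insurance: 4.3% × $7,960.00 = $342.28
Medical Insurance Levy: 1.9% × $7,960.00 = $151.24
Total withheld: $1,195.59 + $342.28 + $151.24 = $1,689.11
Net pay: $7,960.00 − $1,689.11 = $6,270.89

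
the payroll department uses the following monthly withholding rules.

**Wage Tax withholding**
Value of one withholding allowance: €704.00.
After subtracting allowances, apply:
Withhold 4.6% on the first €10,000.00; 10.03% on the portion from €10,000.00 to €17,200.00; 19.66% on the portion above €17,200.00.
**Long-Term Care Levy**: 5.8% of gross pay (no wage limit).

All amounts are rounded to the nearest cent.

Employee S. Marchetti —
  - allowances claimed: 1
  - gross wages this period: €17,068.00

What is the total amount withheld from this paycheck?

€2,088.25

Wage Tax: taxable = €17,068.00 − 1×€704.00 = €16,364.00
  €460.00 + 10.03% × (€16,364.00 − €10,000.00) = €460.00 + 10.03% × €6,364.00 = €1,098.31
Long-Term Care Levy: 5.8% × €17,068.00 = €989.94
Total: €1,098.31 + €989.94 = €2,088.25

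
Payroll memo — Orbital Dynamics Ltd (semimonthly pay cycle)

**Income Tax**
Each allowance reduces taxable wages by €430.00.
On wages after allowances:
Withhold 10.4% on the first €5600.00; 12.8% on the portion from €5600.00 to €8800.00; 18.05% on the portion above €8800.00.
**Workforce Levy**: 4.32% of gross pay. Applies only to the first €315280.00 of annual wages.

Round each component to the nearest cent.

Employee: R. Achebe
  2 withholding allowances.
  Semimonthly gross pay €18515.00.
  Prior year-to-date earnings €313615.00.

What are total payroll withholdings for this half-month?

Income Tax: taxable = €18515.00 − 2×€430.00 = €17655.00
  €992.00 + 18.05% × (€17655.00 − €8800.00) = €992.00 + 18.05% × €8855.00 = €2590.33
Workforce Levy: cap €315280.00 − YTD €313615.00 = €1665.00 subject; 4.32% × €1665.00 = €71.93
Total: €2590.33 + €71.93 = €2662.26

€2662.26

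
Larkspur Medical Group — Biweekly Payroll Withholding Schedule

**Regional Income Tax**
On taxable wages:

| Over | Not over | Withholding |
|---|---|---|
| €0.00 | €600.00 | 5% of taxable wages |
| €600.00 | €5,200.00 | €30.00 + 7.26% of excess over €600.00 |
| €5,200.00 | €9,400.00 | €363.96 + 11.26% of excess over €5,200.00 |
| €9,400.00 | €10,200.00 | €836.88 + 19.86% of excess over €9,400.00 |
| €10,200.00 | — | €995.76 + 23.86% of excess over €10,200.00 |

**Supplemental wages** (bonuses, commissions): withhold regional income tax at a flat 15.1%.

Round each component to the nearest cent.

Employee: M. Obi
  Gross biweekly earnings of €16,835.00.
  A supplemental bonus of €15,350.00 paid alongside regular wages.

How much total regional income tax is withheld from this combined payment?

€4,896.72

Regional Income Tax: taxable = €16,835.00
  €995.76 + 23.86% × (€16,835.00 − €10,200.00) = €995.76 + 23.86% × €6,635.00 = €2,578.87
Supplemental (15.1% flat on bonus): 15.1% × €15,350.00 = €2,317.85
Total regional income tax: €2,578.87 + €2,317.85 = €4,896.72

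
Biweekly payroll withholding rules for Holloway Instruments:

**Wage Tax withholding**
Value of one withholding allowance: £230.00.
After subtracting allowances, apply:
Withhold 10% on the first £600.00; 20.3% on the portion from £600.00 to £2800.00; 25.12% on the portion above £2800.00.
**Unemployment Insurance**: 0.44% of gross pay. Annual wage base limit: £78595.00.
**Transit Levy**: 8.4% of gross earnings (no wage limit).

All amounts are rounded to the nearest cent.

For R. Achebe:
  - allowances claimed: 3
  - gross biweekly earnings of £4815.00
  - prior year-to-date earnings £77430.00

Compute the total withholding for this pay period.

Wage Tax: taxable = £4815.00 − 3×£230.00 = £4125.00
  £506.60 + 25.12% × (£4125.00 − £2800.00) = £506.60 + 25.12% × £1325.00 = £839.44
Unemployment Insurance: cap £78595.00 − YTD £77430.00 = £1165.00 subject; 0.44% × £1165.00 = £5.13
Transit Levy: 8.4% × £4815.00 = £404.46
Total: £839.44 + £5.13 + £404.46 = £1249.03

£1249.03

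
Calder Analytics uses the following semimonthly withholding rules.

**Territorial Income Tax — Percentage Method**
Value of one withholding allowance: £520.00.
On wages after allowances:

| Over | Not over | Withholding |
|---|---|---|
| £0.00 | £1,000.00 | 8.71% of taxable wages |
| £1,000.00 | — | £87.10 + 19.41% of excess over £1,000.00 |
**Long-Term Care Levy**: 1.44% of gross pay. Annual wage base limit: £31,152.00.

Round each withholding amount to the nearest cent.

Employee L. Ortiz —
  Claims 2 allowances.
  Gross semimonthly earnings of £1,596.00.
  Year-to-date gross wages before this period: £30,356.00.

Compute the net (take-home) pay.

£1,536.11

Territorial Income Tax: taxable = £1,596.00 − 2×£520.00 = £556.00
  8.71% × £556.00 = £48.43
Long-Term Care Levy: cap £31,152.00 − YTD £30,356.00 = £796.00 subject; 1.44% × £796.00 = £11.46
Total withheld: £48.43 + £11.46 = £59.89
Net pay: £1,596.00 − £59.89 = £1,536.11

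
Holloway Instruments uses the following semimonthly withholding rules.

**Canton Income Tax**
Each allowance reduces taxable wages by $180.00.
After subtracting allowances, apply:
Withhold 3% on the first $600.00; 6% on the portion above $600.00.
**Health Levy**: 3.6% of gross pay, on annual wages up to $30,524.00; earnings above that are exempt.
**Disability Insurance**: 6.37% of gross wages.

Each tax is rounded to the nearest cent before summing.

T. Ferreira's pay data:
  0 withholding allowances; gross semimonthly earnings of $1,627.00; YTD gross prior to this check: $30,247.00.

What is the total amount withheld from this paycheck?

$193.23

Canton Income Tax: taxable = $1,627.00
  $18.00 + 6% × ($1,627.00 − $600.00) = $18.00 + 6% × $1,027.00 = $79.62
Health Levy: cap $30,524.00 − YTD $30,247.00 = $277.00 subject; 3.6% × $277.00 = $9.97
Disability Insurance: 6.37% × $1,627.00 = $103.64
Total: $79.62 + $9.97 + $103.64 = $193.23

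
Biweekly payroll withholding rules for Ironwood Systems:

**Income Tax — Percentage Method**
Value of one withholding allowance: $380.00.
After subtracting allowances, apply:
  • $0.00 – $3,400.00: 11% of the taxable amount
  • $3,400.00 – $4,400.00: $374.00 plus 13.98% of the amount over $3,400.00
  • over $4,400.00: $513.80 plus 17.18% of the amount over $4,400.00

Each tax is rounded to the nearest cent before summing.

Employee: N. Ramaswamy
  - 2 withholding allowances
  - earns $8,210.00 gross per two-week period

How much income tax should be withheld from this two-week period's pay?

Income Tax: taxable = $8,210.00 − 2×$380.00 = $7,450.00
  $513.80 + 17.18% × ($7,450.00 − $4,400.00) = $513.80 + 17.18% × $3,050.00 = $1,037.79

$1,037.79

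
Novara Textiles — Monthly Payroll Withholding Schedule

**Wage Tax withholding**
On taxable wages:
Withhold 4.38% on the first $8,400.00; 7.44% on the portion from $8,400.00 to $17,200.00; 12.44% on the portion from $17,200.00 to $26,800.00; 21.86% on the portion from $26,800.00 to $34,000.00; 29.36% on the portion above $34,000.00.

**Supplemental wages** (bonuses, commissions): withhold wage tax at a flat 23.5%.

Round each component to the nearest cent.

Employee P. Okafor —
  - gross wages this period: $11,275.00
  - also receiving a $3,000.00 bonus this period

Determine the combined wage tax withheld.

Wage Tax: taxable = $11,275.00
  $367.92 + 7.44% × ($11,275.00 − $8,400.00) = $367.92 + 7.44% × $2,875.00 = $581.82
Supplemental (23.5% flat on bonus): 23.5% × $3,000.00 = $705.00
Total wage tax: $581.82 + $705.00 = $1,286.82

$1,286.82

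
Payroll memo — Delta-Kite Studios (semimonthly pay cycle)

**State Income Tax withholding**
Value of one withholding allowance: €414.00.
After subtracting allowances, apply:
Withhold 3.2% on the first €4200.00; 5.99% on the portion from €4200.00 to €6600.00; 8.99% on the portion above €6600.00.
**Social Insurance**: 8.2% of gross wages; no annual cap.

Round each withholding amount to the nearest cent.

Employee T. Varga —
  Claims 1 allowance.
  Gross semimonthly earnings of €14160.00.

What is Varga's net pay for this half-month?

State Income Tax: taxable = €14160.00 − 1×€414.00 = €13746.00
  €278.16 + 8.99% × (€13746.00 − €6600.00) = €278.16 + 8.99% × €7146.00 = €920.59
Social Insurance: 8.2% × €14160.00 = €1161.12
Total withheld: €920.59 + €1161.12 = €2081.71
Net pay: €14160.00 − €2081.71 = €12078.29

€12078.29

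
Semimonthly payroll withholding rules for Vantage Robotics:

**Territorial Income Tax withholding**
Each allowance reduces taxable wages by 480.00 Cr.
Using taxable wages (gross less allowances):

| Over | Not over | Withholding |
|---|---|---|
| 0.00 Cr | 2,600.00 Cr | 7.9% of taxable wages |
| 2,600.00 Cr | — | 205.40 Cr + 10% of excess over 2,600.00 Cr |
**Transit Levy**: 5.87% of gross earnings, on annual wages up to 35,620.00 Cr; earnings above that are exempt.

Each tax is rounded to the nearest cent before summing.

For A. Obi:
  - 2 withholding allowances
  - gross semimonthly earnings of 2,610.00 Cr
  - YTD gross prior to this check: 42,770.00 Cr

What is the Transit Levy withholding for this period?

0.00 Cr

Transit Levy: YTD 42,770.00 Cr ≥ cap 35,620.00 Cr → 0.00 Cr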